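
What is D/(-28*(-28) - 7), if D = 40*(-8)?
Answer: -320/777 ≈ -0.41184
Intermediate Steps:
D = -320
D/(-28*(-28) - 7) = -320/(-28*(-28) - 7) = -320/(784 - 7) = -320/777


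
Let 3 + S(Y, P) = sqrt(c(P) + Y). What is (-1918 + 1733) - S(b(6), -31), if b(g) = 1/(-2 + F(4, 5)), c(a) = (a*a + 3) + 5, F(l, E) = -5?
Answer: -182 - sqrt(47474)/7 ≈ -213.13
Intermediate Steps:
c(a) = 8 + a**2 (c(a) = (a**2 + 3) + 5 = (3 + a**2) + 5 = 8 + a**2)
b(g) = -1/7 (b(g) = 1/(-2 - 5) = 1/(-7) = -1/7)
S(Y, P) = -3 + sqrt(8 + Y + P**2) (S(Y, P) = -3 + sqrt((8 + P**2) + Y) = -3 + sqrt(8 + Y + P**2))
(-1918 + 1733) - S(b(6), -31) = (-1918 + 1733) - (-3 + sqrt(8 - 1/7 + (-31)**2)) = -185 - (-3 + sqrt(8 - 1/7 + 961)) = -185 - (-3 + sqrt(6782/7)) = -185 - (-3 + sqrt(47474)/7) = -185 + (3 - sqrt(47474)/7) = -182 - sqrt(47474)/7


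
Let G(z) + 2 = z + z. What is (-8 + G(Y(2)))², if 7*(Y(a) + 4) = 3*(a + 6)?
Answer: 6084/49 ≈ 124.16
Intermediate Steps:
Y(a) = -10/7 + 3*a/7 (Y(a) = -4 + (3*(a + 6))/7 = -4 + (3*(6 + a))/7 = -4 + (18 + 3*a)/7 = -4 + (18/7 + 3*a/7) = -10/7 + 3*a/7)
G(z) = -2 + 2*z (G(z) = -2 + (z + z) = -2 + 2*z)
(-8 + G(Y(2)))² = (-8 + (-2 + 2*(-10/7 + (3/7)*2)))² = (-8 + (-2 + 2*(-10/7 + 6/7)))² = (-8 + (-2 + 2*(-4/7)))² = (-8 + (-2 - 8/7))² = (-8 - 22/7)² = (-78/7)² = 6084/49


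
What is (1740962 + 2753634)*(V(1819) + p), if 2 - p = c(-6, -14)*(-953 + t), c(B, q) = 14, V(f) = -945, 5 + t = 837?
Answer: 3375441596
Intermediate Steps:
t = 832 (t = -5 + 837 = 832)
p = 1696 (p = 2 - 14*(-953 + 832) = 2 - 14*(-121) = 2 - 1*(-1694) = 2 + 1694 = 1696)
(1740962 + 2753634)*(V(1819) + p) = (1740962 + 2753634)*(-945 + 1696) = 4494596*751 = 3375441596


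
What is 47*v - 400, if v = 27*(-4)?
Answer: -5476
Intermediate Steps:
v = -108
47*v - 400 = 47*(-108) - 400 = -5076 - 400 = -5476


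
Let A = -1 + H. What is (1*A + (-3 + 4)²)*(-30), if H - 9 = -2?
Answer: -210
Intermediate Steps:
H = 7 (H = 9 - 2 = 7)
A = 6 (A = -1 + 7 = 6)
(1*A + (-3 + 4)²)*(-30) = (1*6 + (-3 + 4)²)*(-30) = (6 + 1²)*(-30) = (6 + 1)*(-30) = 7*(-30) = -210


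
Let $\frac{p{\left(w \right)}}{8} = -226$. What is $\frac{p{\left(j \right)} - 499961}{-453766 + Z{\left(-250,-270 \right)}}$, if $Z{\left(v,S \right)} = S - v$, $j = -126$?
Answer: $\frac{501769}{453786} \approx 1.1057$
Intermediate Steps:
$p{\left(w \right)} = -1808$ ($p{\left(w \right)} = 8 \left(-226\right) = -1808$)
$\frac{p{\left(j \right)} - 499961}{-453766 + Z{\left(-250,-270 \right)}} = \frac{-1808 - 499961}{-453766 - 20} = - \frac{501769}{-453766 + \left(-270 + 250\right)} = - \frac{501769}{-453766 - 20} = - \frac{501769}{-453786} = \left(-501769\right) \left(- \frac{1}{453786}\right) = \frac{501769}{453786}$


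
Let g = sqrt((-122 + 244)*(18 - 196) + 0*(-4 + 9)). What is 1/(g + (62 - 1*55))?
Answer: 7/21765 - 2*I*sqrt(5429)/21765 ≈ 0.00032162 - 0.0067707*I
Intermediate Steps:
g = 2*I*sqrt(5429) (g = sqrt(122*(-178) + 0*5) = sqrt(-21716 + 0) = sqrt(-21716) = 2*I*sqrt(5429) ≈ 147.36*I)
1/(g + (62 - 1*55)) = 1/(2*I*sqrt(5429) + (62 - 1*55)) = 1/(2*I*sqrt(5429) + (62 - 55)) = 1/(2*I*sqrt(5429) + 7) = 1/(7 + 2*I*sqrt(5429))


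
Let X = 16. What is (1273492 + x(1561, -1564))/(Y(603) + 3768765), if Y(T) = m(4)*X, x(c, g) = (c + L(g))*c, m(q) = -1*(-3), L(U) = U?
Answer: 1268809/3768813 ≈ 0.33666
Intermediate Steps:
m(q) = 3
x(c, g) = c*(c + g) (x(c, g) = (c + g)*c = c*(c + g))
Y(T) = 48 (Y(T) = 3*16 = 48)
(1273492 + x(1561, -1564))/(Y(603) + 3768765) = (1273492 + 1561*(1561 - 1564))/(48 + 3768765) = (1273492 + 1561*(-3))/3768813 = (1273492 - 4683)*(1/3768813) = 1268809*(1/3768813) = 1268809/3768813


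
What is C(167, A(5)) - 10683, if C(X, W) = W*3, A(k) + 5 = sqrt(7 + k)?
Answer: -10698 + 6*sqrt(3) ≈ -10688.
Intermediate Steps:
A(k) = -5 + sqrt(7 + k)
C(X, W) = 3*W
C(167, A(5)) - 10683 = 3*(-5 + sqrt(7 + 5)) - 10683 = 3*(-5 + sqrt(12)) - 10683 = 3*(-5 + 2*sqrt(3)) - 10683 = (-15 + 6*sqrt(3)) - 10683 = -10698 + 6*sqrt(3)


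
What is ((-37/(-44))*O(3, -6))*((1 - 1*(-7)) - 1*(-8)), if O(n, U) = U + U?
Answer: -1776/11 ≈ -161.45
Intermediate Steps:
O(n, U) = 2*U
((-37/(-44))*O(3, -6))*((1 - 1*(-7)) - 1*(-8)) = ((-37/(-44))*(2*(-6)))*((1 - 1*(-7)) - 1*(-8)) = (-37*(-1/44)*(-12))*((1 + 7) + 8) = ((37/44)*(-12))*(8 + 8) = -111/11*16 = -1776/11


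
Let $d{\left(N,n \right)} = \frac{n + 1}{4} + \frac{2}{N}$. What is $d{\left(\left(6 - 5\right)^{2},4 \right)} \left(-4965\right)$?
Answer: $- \frac{64545}{4} \approx -16136.0$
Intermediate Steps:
$d{\left(N,n \right)} = \frac{1}{4} + \frac{2}{N} + \frac{n}{4}$ ($d{\left(N,n \right)} = \left(1 + n\right) \frac{1}{4} + \frac{2}{N} = \left(\frac{1}{4} + \frac{n}{4}\right) + \frac{2}{N} = \frac{1}{4} + \frac{2}{N} + \frac{n}{4}$)
$d{\left(\left(6 - 5\right)^{2},4 \right)} \left(-4965\right) = \frac{8 + \left(6 - 5\right)^{2} \left(1 + 4\right)}{4 \left(6 - 5\right)^{2}} \left(-4965\right) = \frac{8 + 1^{2} \cdot 5}{4 \cdot 1^{2}} \left(-4965\right) = \frac{8 + 1 \cdot 5}{4 \cdot 1} \left(-4965\right) = \frac{1}{4} \cdot 1 \left(8 + 5\right) \left(-4965\right) = \frac{1}{4} \cdot 1 \cdot 13 \left(-4965\right) = \frac{13}{4} \left(-4965\right) = - \frac{64545}{4}$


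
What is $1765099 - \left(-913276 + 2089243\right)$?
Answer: $589132$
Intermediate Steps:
$1765099 - \left(-913276 + 2089243\right) = 1765099 - 1175967 = 589132$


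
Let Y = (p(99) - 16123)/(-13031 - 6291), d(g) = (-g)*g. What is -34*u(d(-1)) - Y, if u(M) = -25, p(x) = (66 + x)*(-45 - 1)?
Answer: 16399987/19322 ≈ 848.77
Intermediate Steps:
d(g) = -g**2
p(x) = -3036 - 46*x (p(x) = (66 + x)*(-46) = -3036 - 46*x)
Y = 23713/19322 (Y = ((-3036 - 46*99) - 16123)/(-13031 - 6291) = ((-3036 - 4554) - 16123)/(-19322) = (-7590 - 16123)*(-1/19322) = -23713*(-1/19322) = 23713/19322 ≈ 1.2273)
-34*u(d(-1)) - Y = -34*(-25) - 1*23713/19322 = 850 - 23713/19322 = 16399987/19322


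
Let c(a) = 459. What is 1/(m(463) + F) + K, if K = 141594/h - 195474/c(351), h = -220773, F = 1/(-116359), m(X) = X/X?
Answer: -185823887048573/436707980478 ≈ -425.51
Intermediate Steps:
m(X) = 1
F = -1/116359 ≈ -8.5941e-6
K = -4802263672/11259423 (K = 141594/(-220773) - 195474/459 = 141594*(-1/220773) - 195474*1/459 = -47198/73591 - 65158/153 = -4802263672/11259423 ≈ -426.51)
1/(m(463) + F) + K = 1/(1 - 1/116359) - 4802263672/11259423 = 1/(116358/116359) - 4802263672/11259423 = 116359/116358 - 4802263672/11259423 = -185823887048573/436707980478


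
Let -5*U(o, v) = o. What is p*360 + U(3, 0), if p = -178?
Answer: -320403/5 ≈ -64081.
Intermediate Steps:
U(o, v) = -o/5
p*360 + U(3, 0) = -178*360 - 1/5*3 = -64080 - 3/5 = -320403/5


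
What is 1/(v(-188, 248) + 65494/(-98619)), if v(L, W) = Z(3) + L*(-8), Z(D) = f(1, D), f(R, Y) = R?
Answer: 98619/148356101 ≈ 0.00066475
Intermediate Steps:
Z(D) = 1
v(L, W) = 1 - 8*L (v(L, W) = 1 + L*(-8) = 1 - 8*L)
1/(v(-188, 248) + 65494/(-98619)) = 1/((1 - 8*(-188)) + 65494/(-98619)) = 1/((1 + 1504) + 65494*(-1/98619)) = 1/(1505 - 65494/98619) = 1/(148356101/98619) = 98619/148356101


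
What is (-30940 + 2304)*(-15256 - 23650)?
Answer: 1114112216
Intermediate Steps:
(-30940 + 2304)*(-15256 - 23650) = -28636*(-38906) = 1114112216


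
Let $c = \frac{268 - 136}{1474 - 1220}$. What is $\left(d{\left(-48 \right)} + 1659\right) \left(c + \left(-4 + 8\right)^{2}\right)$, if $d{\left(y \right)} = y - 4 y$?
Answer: $\frac{3782694}{127} \approx 29785.0$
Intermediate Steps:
$d{\left(y \right)} = - 3 y$
$c = \frac{66}{127}$ ($c = \frac{132}{254} = 132 \cdot \frac{1}{254} = \frac{66}{127} \approx 0.51968$)
$\left(d{\left(-48 \right)} + 1659\right) \left(c + \left(-4 + 8\right)^{2}\right) = \left(\left(-3\right) \left(-48\right) + 1659\right) \left(\frac{66}{127} + \left(-4 + 8\right)^{2}\right) = \left(144 + 1659\right) \left(\frac{66}{127} + 4^{2}\right) = 1803 \left(\frac{66}{127} + 16\right) = 1803 \cdot \frac{2098}{127} = \frac{3782694}{127}$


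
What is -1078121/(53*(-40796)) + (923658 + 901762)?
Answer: 3946902297081/2162188 ≈ 1.8254e+6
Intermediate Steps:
-1078121/(53*(-40796)) + (923658 + 901762) = -1078121/(-2162188) + 1825420 = -1078121*(-1/2162188) + 1825420 = 1078121/2162188 + 1825420 = 3946902297081/2162188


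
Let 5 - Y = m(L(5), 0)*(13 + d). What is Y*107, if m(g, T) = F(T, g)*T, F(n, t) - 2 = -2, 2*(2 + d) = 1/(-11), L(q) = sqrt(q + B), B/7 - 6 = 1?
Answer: 535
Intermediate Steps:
B = 49 (B = 42 + 7*1 = 42 + 7 = 49)
L(q) = sqrt(49 + q) (L(q) = sqrt(q + 49) = sqrt(49 + q))
d = -45/22 (d = -2 + (1/2)/(-11) = -2 + (1/2)*(-1/11) = -2 - 1/22 = -45/22 ≈ -2.0455)
F(n, t) = 0 (F(n, t) = 2 - 2 = 0)
m(g, T) = 0 (m(g, T) = 0*T = 0)
Y = 5 (Y = 5 - 0*(13 - 45/22) = 5 - 0*241/22 = 5 - 1*0 = 5 + 0 = 5)
Y*107 = 5*107 = 535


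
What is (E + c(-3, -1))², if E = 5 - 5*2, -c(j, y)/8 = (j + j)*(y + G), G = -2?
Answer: 22201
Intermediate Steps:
c(j, y) = -16*j*(-2 + y) (c(j, y) = -8*(j + j)*(y - 2) = -8*2*j*(-2 + y) = -16*j*(-2 + y))
E = -5 (E = 5 - 10 = -5)
(E + c(-3, -1))² = (-5 + 16*(-3)*(2 - 1*(-1)))² = (-5 + 16*(-3)*(2 + 1))² = (-5 + 16*(-3)*3)² = (-5 - 144)² = (-149)² = 22201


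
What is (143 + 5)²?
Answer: 21904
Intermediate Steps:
(143 + 5)² = 148² = 21904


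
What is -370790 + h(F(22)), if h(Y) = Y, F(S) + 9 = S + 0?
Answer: -370777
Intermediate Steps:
F(S) = -9 + S (F(S) = -9 + (S + 0) = -9 + S)
-370790 + h(F(22)) = -370790 + (-9 + 22) = -370790 + 13 = -370777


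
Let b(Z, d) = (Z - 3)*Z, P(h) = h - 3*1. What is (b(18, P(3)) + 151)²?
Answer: 177241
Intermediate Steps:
P(h) = -3 + h (P(h) = h - 3 = -3 + h)
b(Z, d) = Z*(-3 + Z) (b(Z, d) = (-3 + Z)*Z = Z*(-3 + Z))
(b(18, P(3)) + 151)² = (18*(-3 + 18) + 151)² = (18*15 + 151)² = (270 + 151)² = 421² = 177241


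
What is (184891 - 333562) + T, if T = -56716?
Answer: -205387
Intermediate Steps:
(184891 - 333562) + T = (184891 - 333562) - 56716 = -148671 - 56716 = -205387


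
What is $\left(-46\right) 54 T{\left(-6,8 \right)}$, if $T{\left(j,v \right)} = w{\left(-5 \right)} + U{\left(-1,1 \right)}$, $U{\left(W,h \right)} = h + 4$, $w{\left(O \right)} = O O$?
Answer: $-74520$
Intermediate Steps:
$w{\left(O \right)} = O^{2}$
$U{\left(W,h \right)} = 4 + h$
$T{\left(j,v \right)} = 30$ ($T{\left(j,v \right)} = \left(-5\right)^{2} + \left(4 + 1\right) = 25 + 5 = 30$)
$\left(-46\right) 54 T{\left(-6,8 \right)} = \left(-46\right) 54 \cdot 30 = \left(-2484\right) 30 = -74520$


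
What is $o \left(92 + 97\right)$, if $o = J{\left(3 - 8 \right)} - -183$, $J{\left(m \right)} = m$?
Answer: $33642$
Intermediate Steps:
$o = 178$ ($o = \left(3 - 8\right) - -183 = \left(3 - 8\right) + 183 = -5 + 183 = 178$)
$o \left(92 + 97\right) = 178 \left(92 + 97\right) = 178 \cdot 189 = 33642$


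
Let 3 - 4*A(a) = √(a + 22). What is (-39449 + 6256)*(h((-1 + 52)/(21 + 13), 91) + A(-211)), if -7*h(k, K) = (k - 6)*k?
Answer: -398316/7 + 99579*I*√21/4 ≈ -56902.0 + 1.1408e+5*I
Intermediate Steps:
A(a) = ¾ - √(22 + a)/4 (A(a) = ¾ - √(a + 22)/4 = ¾ - √(22 + a)/4)
h(k, K) = -k*(-6 + k)/7 (h(k, K) = -(k - 6)*k/7 = -(-6 + k)*k/7 = -k*(-6 + k)/7)
(-39449 + 6256)*(h((-1 + 52)/(21 + 13), 91) + A(-211)) = (-39449 + 6256)*(((-1 + 52)/(21 + 13))*(6 - (-1 + 52)/(21 + 13))/7 + (¾ - √(22 - 211)/4)) = -33193*((51/34)*(6 - 51/34)/7 + (¾ - 3*I*√21/4)) = -33193*((51*(1/34))*(6 - 51/34)/7 + (¾ - 3*I*√21/4)) = -33193*((⅐)*(3/2)*(6 - 1*3/2) + (¾ - 3*I*√21/4)) = -33193*((⅐)*(3/2)*(6 - 3/2) + (¾ - 3*I*√21/4)) = -33193*((⅐)*(3/2)*(9/2) + (¾ - 3*I*√21/4)) = -33193*(27/28 + (¾ - 3*I*√21/4)) = -33193*(12/7 - 3*I*√21/4) = -398316/7 + 99579*I*√21/4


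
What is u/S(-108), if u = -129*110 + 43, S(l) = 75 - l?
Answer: -14147/183 ≈ -77.306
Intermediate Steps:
u = -14147 (u = -14190 + 43 = -14147)
u/S(-108) = -14147/(75 - 1*(-108)) = -14147/(75 + 108) = -14147/183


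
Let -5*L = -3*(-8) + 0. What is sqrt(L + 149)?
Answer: sqrt(3605)/5 ≈ 12.008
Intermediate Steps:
L = -24/5 (L = -(-3*(-8) + 0)/5 = -(24 + 0)/5 = -1/5*24 = -24/5 ≈ -4.8000)
sqrt(L + 149) = sqrt(-24/5 + 149) = sqrt(721/5) = sqrt(3605)/5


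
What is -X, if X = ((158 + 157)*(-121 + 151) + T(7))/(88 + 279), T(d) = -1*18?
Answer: -9432/367 ≈ -25.700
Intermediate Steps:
T(d) = -18
X = 9432/367 (X = ((158 + 157)*(-121 + 151) - 18)/(88 + 279) = (315*30 - 18)/367 = (9450 - 18)*(1/367) = 9432*(1/367) = 9432/367 ≈ 25.700)
-X = -1*9432/367 = -9432/367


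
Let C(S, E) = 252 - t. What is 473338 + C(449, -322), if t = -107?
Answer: 473697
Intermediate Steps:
C(S, E) = 359 (C(S, E) = 252 - 1*(-107) = 252 + 107 = 359)
473338 + C(449, -322) = 473338 + 359 = 473697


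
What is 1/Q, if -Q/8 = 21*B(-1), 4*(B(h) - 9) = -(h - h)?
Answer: -1/1512 ≈ -0.00066138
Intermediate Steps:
B(h) = 9 (B(h) = 9 + (-(h - h))/4 = 9 + (-1*0)/4 = 9 + (¼)*0 = 9 + 0 = 9)
Q = -1512 (Q = -168*9 = -8*189 = -1512)
1/Q = 1/(-1512) = -1/1512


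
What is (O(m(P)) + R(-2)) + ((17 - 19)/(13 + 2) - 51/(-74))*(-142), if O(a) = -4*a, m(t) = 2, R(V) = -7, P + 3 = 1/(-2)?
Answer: -52132/555 ≈ -93.932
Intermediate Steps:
P = -7/2 (P = -3 + 1/(-2) = -3 - 1/2 = -7/2 ≈ -3.5000)
(O(m(P)) + R(-2)) + ((17 - 19)/(13 + 2) - 51/(-74))*(-142) = (-4*2 - 7) + ((17 - 19)/(13 + 2) - 51/(-74))*(-142) = (-8 - 7) + (-2/15 - 51*(-1/74))*(-142) = -15 + (-2*1/15 + 51/74)*(-142) = -15 + (-2/15 + 51/74)*(-142) = -15 + (617/1110)*(-142) = -15 - 43807/555 = -52132/555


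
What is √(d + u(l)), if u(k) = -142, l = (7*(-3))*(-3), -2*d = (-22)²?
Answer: 8*I*√6 ≈ 19.596*I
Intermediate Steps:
d = -242 (d = -½*(-22)² = -½*484 = -242)
l = 63 (l = -21*(-3) = 63)
√(d + u(l)) = √(-242 - 142) = √(-384) = 8*I*√6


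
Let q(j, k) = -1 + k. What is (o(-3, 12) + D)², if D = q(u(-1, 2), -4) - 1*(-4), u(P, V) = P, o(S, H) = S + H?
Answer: 64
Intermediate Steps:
o(S, H) = H + S
D = -1 (D = (-1 - 4) - 1*(-4) = -5 + 4 = -1)
(o(-3, 12) + D)² = ((12 - 3) - 1)² = (9 - 1)² = 8² = 64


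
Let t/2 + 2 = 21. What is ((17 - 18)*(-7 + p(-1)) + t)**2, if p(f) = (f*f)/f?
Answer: 2116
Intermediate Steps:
t = 38 (t = -4 + 2*21 = -4 + 42 = 38)
p(f) = f (p(f) = f**2/f = f)
((17 - 18)*(-7 + p(-1)) + t)**2 = ((17 - 18)*(-7 - 1) + 38)**2 = (-1*(-8) + 38)**2 = (8 + 38)**2 = 46**2 = 2116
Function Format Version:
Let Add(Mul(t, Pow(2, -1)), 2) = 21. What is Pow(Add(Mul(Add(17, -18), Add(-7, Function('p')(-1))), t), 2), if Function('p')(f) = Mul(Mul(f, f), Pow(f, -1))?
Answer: 2116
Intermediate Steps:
t = 38 (t = Add(-4, Mul(2, 21)) = Add(-4, 42) = 38)
Function('p')(f) = f (Function('p')(f) = Mul(Pow(f, 2), Pow(f, -1)) = f)
Pow(Add(Mul(Add(17, -18), Add(-7, Function('p')(-1))), t), 2) = Pow(Add(Mul(Add(17, -18), Add(-7, -1)), 38), 2) = Pow(Add(Mul(-1, -8), 38), 2) = Pow(Add(8, 38), 2) = Pow(46, 2) = 2116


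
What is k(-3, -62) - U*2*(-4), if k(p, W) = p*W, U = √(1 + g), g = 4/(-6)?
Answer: 186 + 8*√3/3 ≈ 190.62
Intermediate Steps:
g = -⅔ (g = 4*(-⅙) = -⅔ ≈ -0.66667)
U = √3/3 (U = √(1 - ⅔) = √(⅓) = √3/3 ≈ 0.57735)
k(p, W) = W*p
k(-3, -62) - U*2*(-4) = -62*(-3) - (√3/3)*2*(-4) = 186 - 2*√3/3*(-4) = 186 - (-8)*√3/3 = 186 + 8*√3/3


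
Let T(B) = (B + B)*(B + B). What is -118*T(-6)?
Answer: -16992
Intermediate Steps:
T(B) = 4*B² (T(B) = (2*B)*(2*B) = 4*B²)
-118*T(-6) = -472*(-6)² = -472*36 = -118*144 = -16992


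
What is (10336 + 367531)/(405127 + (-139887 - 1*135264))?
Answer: 53981/18568 ≈ 2.9072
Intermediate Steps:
(10336 + 367531)/(405127 + (-139887 - 1*135264)) = 377867/(405127 + (-139887 - 135264)) = 377867/(405127 - 275151) = 377867/129976 = 377867*(1/129976) = 53981/18568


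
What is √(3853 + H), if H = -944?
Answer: √2909 ≈ 53.935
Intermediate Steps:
√(3853 + H) = √(3853 - 944) = √2909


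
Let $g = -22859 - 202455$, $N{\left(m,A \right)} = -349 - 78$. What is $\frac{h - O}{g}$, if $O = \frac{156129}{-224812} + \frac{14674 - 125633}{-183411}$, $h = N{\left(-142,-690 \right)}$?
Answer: $\frac{17602797462253}{9290370749731848} \approx 0.0018947$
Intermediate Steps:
$N{\left(m,A \right)} = -427$ ($N{\left(m,A \right)} = -349 - 78 = -427$)
$g = -225314$
$h = -427$
$O = - \frac{3690861311}{41232993732}$ ($O = 156129 \left(- \frac{1}{224812}\right) + \left(14674 - 125633\right) \left(- \frac{1}{183411}\right) = - \frac{156129}{224812} - - \frac{110959}{183411} = - \frac{156129}{224812} + \frac{110959}{183411} = - \frac{3690861311}{41232993732} \approx -0.089512$)
$\frac{h - O}{g} = \frac{-427 - - \frac{3690861311}{41232993732}}{-225314} = \left(-427 + \frac{3690861311}{41232993732}\right) \left(- \frac{1}{225314}\right) = \left(- \frac{17602797462253}{41232993732}\right) \left(- \frac{1}{225314}\right) = \frac{17602797462253}{9290370749731848}$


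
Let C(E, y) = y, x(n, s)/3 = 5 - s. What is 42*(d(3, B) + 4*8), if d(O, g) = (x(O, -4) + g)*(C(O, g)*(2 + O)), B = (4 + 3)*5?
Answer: 457044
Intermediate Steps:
x(n, s) = 15 - 3*s (x(n, s) = 3*(5 - s) = 15 - 3*s)
B = 35 (B = 7*5 = 35)
d(O, g) = g*(2 + O)*(27 + g) (d(O, g) = ((15 - 3*(-4)) + g)*(g*(2 + O)) = ((15 + 12) + g)*(g*(2 + O)) = (27 + g)*(g*(2 + O)) = g*(2 + O)*(27 + g))
42*(d(3, B) + 4*8) = 42*(35*(54 + 2*35 + 27*3 + 3*35) + 4*8) = 42*(35*(54 + 70 + 81 + 105) + 32) = 42*(35*310 + 32) = 42*(10850 + 32) = 42*10882 = 457044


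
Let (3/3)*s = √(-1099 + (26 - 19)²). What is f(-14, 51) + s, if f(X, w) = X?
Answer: -14 + 5*I*√42 ≈ -14.0 + 32.404*I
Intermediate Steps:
s = 5*I*√42 (s = √(-1099 + (26 - 19)²) = √(-1099 + 7²) = √(-1099 + 49) = √(-1050) = 5*I*√42 ≈ 32.404*I)
f(-14, 51) + s = -14 + 5*I*√42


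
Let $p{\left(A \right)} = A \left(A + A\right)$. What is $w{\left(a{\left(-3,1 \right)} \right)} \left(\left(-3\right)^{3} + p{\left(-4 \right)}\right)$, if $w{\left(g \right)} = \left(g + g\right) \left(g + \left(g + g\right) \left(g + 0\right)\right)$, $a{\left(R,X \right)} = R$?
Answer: $-450$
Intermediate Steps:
$p{\left(A \right)} = 2 A^{2}$ ($p{\left(A \right)} = A 2 A = 2 A^{2}$)
$w{\left(g \right)} = 2 g \left(g + 2 g^{2}\right)$ ($w{\left(g \right)} = 2 g \left(g + 2 g g\right) = 2 g \left(g + 2 g^{2}\right)$)
$w{\left(a{\left(-3,1 \right)} \right)} \left(\left(-3\right)^{3} + p{\left(-4 \right)}\right) = \left(-3\right)^{2} \left(2 + 4 \left(-3\right)\right) \left(\left(-3\right)^{3} + 2 \left(-4\right)^{2}\right) = 9 \left(2 - 12\right) \left(-27 + 2 \cdot 16\right) = 9 \left(-10\right) \left(-27 + 32\right) = \left(-90\right) 5 = -450$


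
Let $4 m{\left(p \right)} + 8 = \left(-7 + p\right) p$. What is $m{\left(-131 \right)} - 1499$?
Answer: $\frac{6037}{2} \approx 3018.5$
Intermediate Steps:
$m{\left(p \right)} = -2 + \frac{p \left(-7 + p\right)}{4}$ ($m{\left(p \right)} = -2 + \frac{\left(-7 + p\right) p}{4} = -2 + \frac{p \left(-7 + p\right)}{4}$)
$m{\left(-131 \right)} - 1499 = \left(-2 - - \frac{917}{4} + \frac{\left(-131\right)^{2}}{4}\right) - 1499 = \left(-2 + \frac{917}{4} + \frac{1}{4} \cdot 17161\right) + \left(-11535 + 10036\right) = \left(-2 + \frac{917}{4} + \frac{17161}{4}\right) - 1499 = \frac{9035}{2} - 1499 = \frac{6037}{2}$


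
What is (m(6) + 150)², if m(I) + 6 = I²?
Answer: 32400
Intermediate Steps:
m(I) = -6 + I²
(m(6) + 150)² = ((-6 + 6²) + 150)² = ((-6 + 36) + 150)² = (30 + 150)² = 180² = 32400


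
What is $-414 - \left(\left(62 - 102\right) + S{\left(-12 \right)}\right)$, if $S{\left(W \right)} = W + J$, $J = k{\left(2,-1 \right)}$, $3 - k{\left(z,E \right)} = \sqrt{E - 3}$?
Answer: $-365 + 2 i \approx -365.0 + 2.0 i$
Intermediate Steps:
$k{\left(z,E \right)} = 3 - \sqrt{-3 + E}$ ($k{\left(z,E \right)} = 3 - \sqrt{E - 3} = 3 - \sqrt{-3 + E}$)
$J = 3 - 2 i$ ($J = 3 - \sqrt{-3 - 1} = 3 - \sqrt{-4} = 3 - 2 i \approx 3.0 - 2.0 i$)
$S{\left(W \right)} = 3 + W - 2 i$ ($S{\left(W \right)} = W + \left(3 - 2 i\right) = 3 + W - 2 i$)
$-414 - \left(\left(62 - 102\right) + S{\left(-12 \right)}\right) = -414 - \left(\left(62 - 102\right) - \left(9 + 2 i\right)\right) = -414 - \left(-40 - \left(9 + 2 i\right)\right) = -414 - \left(-49 - 2 i\right) = -414 + \left(49 + 2 i\right) = -365 + 2 i$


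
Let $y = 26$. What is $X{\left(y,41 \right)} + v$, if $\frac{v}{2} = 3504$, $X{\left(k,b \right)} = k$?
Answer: $7034$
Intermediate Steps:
$v = 7008$ ($v = 2 \cdot 3504 = 7008$)
$X{\left(y,41 \right)} + v = 26 + 7008 = 7034$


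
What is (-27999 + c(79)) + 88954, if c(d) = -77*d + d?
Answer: 54951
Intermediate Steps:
c(d) = -76*d
(-27999 + c(79)) + 88954 = (-27999 - 76*79) + 88954 = (-27999 - 6004) + 88954 = -34003 + 88954 = 54951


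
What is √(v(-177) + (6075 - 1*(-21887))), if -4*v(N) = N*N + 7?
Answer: 4*√1258 ≈ 141.87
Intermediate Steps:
v(N) = -7/4 - N²/4 (v(N) = -(N*N + 7)/4 = -(N² + 7)/4 = -(7 + N²)/4 = -7/4 - N²/4)
√(v(-177) + (6075 - 1*(-21887))) = √((-7/4 - ¼*(-177)²) + (6075 - 1*(-21887))) = √((-7/4 - ¼*31329) + (6075 + 21887)) = √((-7/4 - 31329/4) + 27962) = √(-7834 + 27962) = √20128 = 4*√1258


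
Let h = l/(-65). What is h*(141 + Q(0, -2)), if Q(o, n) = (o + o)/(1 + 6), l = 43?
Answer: -6063/65 ≈ -93.277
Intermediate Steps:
h = -43/65 (h = 43/(-65) = 43*(-1/65) = -43/65 ≈ -0.66154)
Q(o, n) = 2*o/7 (Q(o, n) = (2*o)/7 = (2*o)*(1/7) = 2*o/7)
h*(141 + Q(0, -2)) = -43*(141 + (2/7)*0)/65 = -43*(141 + 0)/65 = -43/65*141 = -6063/65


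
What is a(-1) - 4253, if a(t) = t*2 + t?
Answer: -4256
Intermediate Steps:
a(t) = 3*t (a(t) = 2*t + t = 3*t)
a(-1) - 4253 = 3*(-1) - 4253 = -3 - 4253 = -4256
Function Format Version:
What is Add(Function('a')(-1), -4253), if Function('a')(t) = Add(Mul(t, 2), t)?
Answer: -4256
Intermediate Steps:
Function('a')(t) = Mul(3, t) (Function('a')(t) = Add(Mul(2, t), t) = Mul(3, t))
Add(Function('a')(-1), -4253) = Add(Mul(3, -1), -4253) = Add(-3, -4253) = -4256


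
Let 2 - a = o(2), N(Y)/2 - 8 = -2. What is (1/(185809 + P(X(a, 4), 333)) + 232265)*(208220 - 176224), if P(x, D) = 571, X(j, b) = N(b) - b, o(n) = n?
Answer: 346273116057299/46595 ≈ 7.4316e+9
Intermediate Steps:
N(Y) = 12 (N(Y) = 16 + 2*(-2) = 16 - 4 = 12)
a = 0 (a = 2 - 1*2 = 2 - 2 = 0)
X(j, b) = 12 - b
(1/(185809 + P(X(a, 4), 333)) + 232265)*(208220 - 176224) = (1/(185809 + 571) + 232265)*(208220 - 176224) = (1/186380 + 232265)*31996 = (43289550701/186380)*31996 = 346273116057299/46595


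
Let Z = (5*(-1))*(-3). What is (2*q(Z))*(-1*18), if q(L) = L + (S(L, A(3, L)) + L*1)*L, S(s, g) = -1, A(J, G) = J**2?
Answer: -8100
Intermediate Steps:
Z = 15 (Z = -5*(-3) = 15)
q(L) = L + L*(-1 + L) (q(L) = L + (-1 + L*1)*L = L + (-1 + L)*L = L + L*(-1 + L))
(2*q(Z))*(-1*18) = (2*15**2)*(-1*18) = (2*225)*(-18) = 450*(-18) = -8100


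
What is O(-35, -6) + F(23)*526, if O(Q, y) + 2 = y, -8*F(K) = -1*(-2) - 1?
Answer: -295/4 ≈ -73.750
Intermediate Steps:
F(K) = -⅛ (F(K) = -(-1*(-2) - 1)/8 = -(2 - 1)/8 = -⅛*1 = -⅛)
O(Q, y) = -2 + y
O(-35, -6) + F(23)*526 = (-2 - 6) - ⅛*526 = -8 - 263/4 = -295/4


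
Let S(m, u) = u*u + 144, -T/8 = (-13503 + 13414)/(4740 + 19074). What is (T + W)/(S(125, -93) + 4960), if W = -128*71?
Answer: -108210460/163756971 ≈ -0.66080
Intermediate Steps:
W = -9088
T = 356/11907 (T = -8*(-13503 + 13414)/(4740 + 19074) = -(-712)/23814 = -8*(-89/23814) = 356/11907 ≈ 0.029898)
S(m, u) = 144 + u² (S(m, u) = u² + 144 = 144 + u²)
(T + W)/(S(125, -93) + 4960) = (356/11907 - 9088)/((144 + (-93)²) + 4960) = -108210460/(11907*((144 + 8649) + 4960)) = -108210460/(11907*(8793 + 4960)) = -108210460/11907/13753 = -108210460/11907*1/13753 = -108210460/163756971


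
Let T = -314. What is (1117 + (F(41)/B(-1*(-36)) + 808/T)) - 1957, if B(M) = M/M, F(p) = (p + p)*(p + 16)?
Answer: 601534/157 ≈ 3831.4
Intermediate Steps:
F(p) = 2*p*(16 + p) (F(p) = (2*p)*(16 + p) = 2*p*(16 + p))
B(M) = 1
(1117 + (F(41)/B(-1*(-36)) + 808/T)) - 1957 = (1117 + ((2*41*(16 + 41))/1 + 808/(-314))) - 1957 = (1117 + ((2*41*57)*1 + 808*(-1/314))) - 1957 = (1117 + (4674*1 - 404/157)) - 1957 = (1117 + (4674 - 404/157)) - 1957 = (1117 + 733414/157) - 1957 = 908783/157 - 1957 = 601534/157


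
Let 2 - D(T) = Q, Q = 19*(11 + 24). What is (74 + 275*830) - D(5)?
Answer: 228987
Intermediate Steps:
Q = 665 (Q = 19*35 = 665)
D(T) = -663 (D(T) = 2 - 1*665 = 2 - 665 = -663)
(74 + 275*830) - D(5) = (74 + 275*830) - 1*(-663) = (74 + 228250) + 663 = 228324 + 663 = 228987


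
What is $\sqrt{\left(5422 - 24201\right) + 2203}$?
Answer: $8 i \sqrt{259} \approx 128.75 i$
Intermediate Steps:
$\sqrt{\left(5422 - 24201\right) + 2203} = \sqrt{-18779 + 2203} = \sqrt{-16576} = 8 i \sqrt{259}$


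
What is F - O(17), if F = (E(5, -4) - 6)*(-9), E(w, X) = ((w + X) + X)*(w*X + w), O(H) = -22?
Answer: -329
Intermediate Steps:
E(w, X) = (w + 2*X)*(w + X*w) (E(w, X) = ((X + w) + X)*(X*w + w) = (w + 2*X)*(w + X*w))
F = -351 (F = (5*(5 + 2*(-4) + 2*(-4)² - 4*5) - 6)*(-9) = (5*(5 - 8 + 2*16 - 20) - 6)*(-9) = (5*(5 - 8 + 32 - 20) - 6)*(-9) = (5*9 - 6)*(-9) = (45 - 6)*(-9) = 39*(-9) = -351)
F - O(17) = -351 - 1*(-22) = -351 + 22 = -329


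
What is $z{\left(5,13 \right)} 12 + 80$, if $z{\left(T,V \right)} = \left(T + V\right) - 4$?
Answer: $248$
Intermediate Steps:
$z{\left(T,V \right)} = -4 + T + V$
$z{\left(5,13 \right)} 12 + 80 = \left(-4 + 5 + 13\right) 12 + 80 = 14 \cdot 12 + 80 = 168 + 80 = 248$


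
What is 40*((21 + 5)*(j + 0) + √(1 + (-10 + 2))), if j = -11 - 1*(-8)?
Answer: -3120 + 40*I*√7 ≈ -3120.0 + 105.83*I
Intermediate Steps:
j = -3 (j = -11 + 8 = -3)
40*((21 + 5)*(j + 0) + √(1 + (-10 + 2))) = 40*((21 + 5)*(-3 + 0) + √(1 + (-10 + 2))) = 40*(26*(-3) + √(1 - 8)) = 40*(-78 + √(-7)) = 40*(-78 + I*√7) = -3120 + 40*I*√7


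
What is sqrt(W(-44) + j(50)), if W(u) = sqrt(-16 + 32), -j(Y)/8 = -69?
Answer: 2*sqrt(139) ≈ 23.580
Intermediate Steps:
j(Y) = 552 (j(Y) = -8*(-69) = 552)
W(u) = 4 (W(u) = sqrt(16) = 4)
sqrt(W(-44) + j(50)) = sqrt(4 + 552) = sqrt(556) = 2*sqrt(139)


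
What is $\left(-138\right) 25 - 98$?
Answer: $-3548$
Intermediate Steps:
$\left(-138\right) 25 - 98 = -3450 - 98 = -3548$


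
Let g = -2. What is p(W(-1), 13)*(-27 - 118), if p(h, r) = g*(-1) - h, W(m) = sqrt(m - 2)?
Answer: -290 + 145*I*sqrt(3) ≈ -290.0 + 251.15*I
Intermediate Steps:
W(m) = sqrt(-2 + m)
p(h, r) = 2 - h (p(h, r) = -2*(-1) - h = 2 - h)
p(W(-1), 13)*(-27 - 118) = (2 - sqrt(-2 - 1))*(-27 - 118) = (2 - sqrt(-3))*(-145) = (2 - I*sqrt(3))*(-145) = -290 + 145*I*sqrt(3)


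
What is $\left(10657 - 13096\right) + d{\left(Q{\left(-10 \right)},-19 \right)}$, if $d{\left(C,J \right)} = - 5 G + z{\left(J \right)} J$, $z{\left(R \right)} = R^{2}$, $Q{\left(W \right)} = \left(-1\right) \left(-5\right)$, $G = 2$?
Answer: $-9308$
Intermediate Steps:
$Q{\left(W \right)} = 5$
$d{\left(C,J \right)} = -10 + J^{3}$ ($d{\left(C,J \right)} = \left(-5\right) 2 + J^{2} J = -10 + J^{3}$)
$\left(10657 - 13096\right) + d{\left(Q{\left(-10 \right)},-19 \right)} = \left(10657 - 13096\right) + \left(-10 + \left(-19\right)^{3}\right) = -2439 - 6869 = -9308$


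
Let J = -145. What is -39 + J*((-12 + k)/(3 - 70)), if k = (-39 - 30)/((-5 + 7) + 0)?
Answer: -18711/134 ≈ -139.63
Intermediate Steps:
k = -69/2 (k = -69/(2 + 0) = -69/2 ≈ -34.500)
-39 + J*((-12 + k)/(3 - 70)) = -39 - 145*(-12 - 69/2)/(3 - 70) = -39 - (-13485)/(2*(-67)) = -39 - (-13485)*(-1)/(2*67) = -39 - 145*93/134 = -39 - 13485/134 = -18711/134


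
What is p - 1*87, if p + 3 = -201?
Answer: -291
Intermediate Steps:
p = -204 (p = -3 - 201 = -204)
p - 1*87 = -204 - 1*87 = -204 - 87 = -291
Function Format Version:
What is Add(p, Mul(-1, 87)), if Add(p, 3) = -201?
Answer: -291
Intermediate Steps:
p = -204 (p = Add(-3, -201) = -204)
Add(p, Mul(-1, 87)) = Add(-204, Mul(-1, 87)) = Add(-204, -87) = -291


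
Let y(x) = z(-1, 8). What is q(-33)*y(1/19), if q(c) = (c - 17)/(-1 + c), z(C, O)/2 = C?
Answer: -50/17 ≈ -2.9412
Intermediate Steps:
z(C, O) = 2*C
q(c) = (-17 + c)/(-1 + c)
y(x) = -2 (y(x) = 2*(-1) = -2)
q(-33)*y(1/19) = ((-17 - 33)/(-1 - 33))*(-2) = (-50/(-34))*(-2) = -1/34*(-50)*(-2) = (25/17)*(-2) = -50/17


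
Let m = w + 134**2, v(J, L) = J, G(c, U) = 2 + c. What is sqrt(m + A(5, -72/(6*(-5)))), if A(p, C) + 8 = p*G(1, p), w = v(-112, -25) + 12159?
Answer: sqrt(30010) ≈ 173.23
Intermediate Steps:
w = 12047 (w = -112 + 12159 = 12047)
A(p, C) = -8 + 3*p (A(p, C) = -8 + p*(2 + 1) = -8 + p*3 = -8 + 3*p)
m = 30003 (m = 12047 + 134**2 = 12047 + 17956 = 30003)
sqrt(m + A(5, -72/(6*(-5)))) = sqrt(30003 + (-8 + 3*5)) = sqrt(30003 + (-8 + 15)) = sqrt(30003 + 7) = sqrt(30010)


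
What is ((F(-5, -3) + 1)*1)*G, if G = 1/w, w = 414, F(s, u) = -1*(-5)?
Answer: 1/69 ≈ 0.014493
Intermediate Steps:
F(s, u) = 5
G = 1/414 ≈ 0.0024155
((F(-5, -3) + 1)*1)*G = ((5 + 1)*1)*(1/414) = (6*1)*(1/414) = 6*(1/414) = 1/69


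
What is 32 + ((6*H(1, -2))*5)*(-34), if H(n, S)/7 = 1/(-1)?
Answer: 7172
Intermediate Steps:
H(n, S) = -7 (H(n, S) = 7/(-1) = 7*(-1) = -7)
32 + ((6*H(1, -2))*5)*(-34) = 32 + ((6*(-7))*5)*(-34) = 32 - 42*5*(-34) = 32 - 210*(-34) = 32 + 7140 = 7172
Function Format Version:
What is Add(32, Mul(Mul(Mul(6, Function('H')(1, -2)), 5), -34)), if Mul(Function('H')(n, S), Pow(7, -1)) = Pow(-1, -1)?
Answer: 7172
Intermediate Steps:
Function('H')(n, S) = -7 (Function('H')(n, S) = Mul(7, Pow(-1, -1)) = Mul(7, -1) = -7)
Add(32, Mul(Mul(Mul(6, Function('H')(1, -2)), 5), -34)) = Add(32, Mul(Mul(Mul(6, -7), 5), -34)) = Add(32, Mul(Mul(-42, 5), -34)) = Add(32, Mul(-210, -34)) = Add(32, 7140) = 7172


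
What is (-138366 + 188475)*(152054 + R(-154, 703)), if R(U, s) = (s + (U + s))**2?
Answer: 86165331822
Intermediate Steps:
R(U, s) = (U + 2*s)**2
(-138366 + 188475)*(152054 + R(-154, 703)) = (-138366 + 188475)*(152054 + (-154 + 2*703)**2) = 50109*(152054 + (-154 + 1406)**2) = 50109*(152054 + 1252**2) = 50109*(152054 + 1567504) = 50109*1719558 = 86165331822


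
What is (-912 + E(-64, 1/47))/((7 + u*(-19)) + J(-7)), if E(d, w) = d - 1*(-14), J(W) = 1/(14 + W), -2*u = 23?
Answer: -1036/243 ≈ -4.2634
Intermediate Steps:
u = -23/2 (u = -½*23 = -23/2 ≈ -11.500)
E(d, w) = 14 + d (E(d, w) = d + 14 = 14 + d)
(-912 + E(-64, 1/47))/((7 + u*(-19)) + J(-7)) = (-912 + (14 - 64))/((7 - 23/2*(-19)) + 1/(14 - 7)) = (-912 - 50)/((7 + 437/2) + 1/7) = -962/(451/2 + ⅐) = -962/3159/14 = -962*14/3159 = -1036/243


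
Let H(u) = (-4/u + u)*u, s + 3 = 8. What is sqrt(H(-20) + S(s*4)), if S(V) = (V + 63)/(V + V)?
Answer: sqrt(159230)/20 ≈ 19.952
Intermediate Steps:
s = 5 (s = -3 + 8 = 5)
H(u) = u*(u - 4/u) (H(u) = (u - 4/u)*u = u*(u - 4/u))
S(V) = (63 + V)/(2*V) (S(V) = (63 + V)/((2*V)) = (63 + V)*(1/(2*V)) = (63 + V)/(2*V))
sqrt(H(-20) + S(s*4)) = sqrt((-4 + (-20)**2) + (63 + 5*4)/(2*((5*4)))) = sqrt((-4 + 400) + (1/2)*(63 + 20)/20) = sqrt(396 + (1/2)*(1/20)*83) = sqrt(396 + 83/40) = sqrt(15923/40) = sqrt(159230)/20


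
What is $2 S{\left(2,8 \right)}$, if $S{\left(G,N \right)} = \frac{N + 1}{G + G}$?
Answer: $\frac{9}{2} \approx 4.5$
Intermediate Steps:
$S{\left(G,N \right)} = \frac{1 + N}{2 G}$
$2 S{\left(2,8 \right)} = 2 \frac{1 + 8}{2 \cdot 2} = 2 \cdot \frac{1}{2} \cdot \frac{1}{2} \cdot 9 = 2 \cdot \frac{9}{4} = \frac{9}{2}$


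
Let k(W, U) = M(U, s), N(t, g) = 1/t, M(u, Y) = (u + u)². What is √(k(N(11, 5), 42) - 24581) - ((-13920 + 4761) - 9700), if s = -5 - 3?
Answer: 18859 + 5*I*√701 ≈ 18859.0 + 132.38*I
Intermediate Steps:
s = -8
M(u, Y) = 4*u² (M(u, Y) = (2*u)² = 4*u²)
k(W, U) = 4*U²
√(k(N(11, 5), 42) - 24581) - ((-13920 + 4761) - 9700) = √(4*42² - 24581) - ((-13920 + 4761) - 9700) = √(4*1764 - 24581) - (-9159 - 9700) = √(7056 - 24581) - 1*(-18859) = √(-17525) + 18859 = 5*I*√701 + 18859 = 18859 + 5*I*√701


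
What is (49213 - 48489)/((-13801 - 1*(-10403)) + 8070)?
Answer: 181/1168 ≈ 0.15497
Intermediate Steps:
(49213 - 48489)/((-13801 - 1*(-10403)) + 8070) = 724/((-13801 + 10403) + 8070) = 724/(-3398 + 8070) = 724/4672 = 724*(1/4672) = 181/1168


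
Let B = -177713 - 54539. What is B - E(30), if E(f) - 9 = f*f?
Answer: -233161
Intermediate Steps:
B = -232252
E(f) = 9 + f² (E(f) = 9 + f*f = 9 + f²)
B - E(30) = -232252 - (9 + 30²) = -232252 - (9 + 900) = -232252 - 1*909 = -232252 - 909 = -233161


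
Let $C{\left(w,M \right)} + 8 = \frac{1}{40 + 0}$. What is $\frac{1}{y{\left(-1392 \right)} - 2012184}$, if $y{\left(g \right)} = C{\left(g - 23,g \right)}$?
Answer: $- \frac{40}{80487679} \approx -4.9697 \cdot 10^{-7}$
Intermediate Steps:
$C{\left(w,M \right)} = - \frac{319}{40}$ ($C{\left(w,M \right)} = -8 + \frac{1}{40 + 0} = -8 + \frac{1}{40} = - \frac{319}{40}$)
$y{\left(g \right)} = - \frac{319}{40}$
$\frac{1}{y{\left(-1392 \right)} - 2012184} = \frac{1}{- \frac{319}{40} - 2012184} = \frac{1}{- \frac{80487679}{40}} = - \frac{40}{80487679}$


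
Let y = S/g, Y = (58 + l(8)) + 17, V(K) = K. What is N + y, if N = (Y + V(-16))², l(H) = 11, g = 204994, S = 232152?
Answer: 502351376/102497 ≈ 4901.1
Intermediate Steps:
Y = 86 (Y = (58 + 11) + 17 = 69 + 17 = 86)
y = 116076/102497 (y = 232152/204994 = 232152*(1/204994) = 116076/102497 ≈ 1.1325)
N = 4900 (N = (86 - 16)² = 70² = 4900)
N + y = 4900 + 116076/102497 = 502351376/102497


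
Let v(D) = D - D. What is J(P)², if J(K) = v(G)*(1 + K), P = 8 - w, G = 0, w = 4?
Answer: 0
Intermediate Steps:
v(D) = 0
P = 4 (P = 8 - 1*4 = 8 - 4 = 4)
J(K) = 0 (J(K) = 0*(1 + K) = 0)
J(P)² = 0² = 0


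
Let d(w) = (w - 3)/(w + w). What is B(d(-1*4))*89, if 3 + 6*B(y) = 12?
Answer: 267/2 ≈ 133.50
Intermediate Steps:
d(w) = (-3 + w)/(2*w) (d(w) = (-3 + w)/((2*w)) = (-3 + w)*(1/(2*w)) = (-3 + w)/(2*w))
B(y) = 3/2 (B(y) = -½ + (⅙)*12 = -½ + 2 = 3/2)
B(d(-1*4))*89 = (3/2)*89 = 267/2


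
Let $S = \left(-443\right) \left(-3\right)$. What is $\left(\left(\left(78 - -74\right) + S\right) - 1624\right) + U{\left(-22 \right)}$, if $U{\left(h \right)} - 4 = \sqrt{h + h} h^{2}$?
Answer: $-139 + 968 i \sqrt{11} \approx -139.0 + 3210.5 i$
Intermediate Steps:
$S = 1329$
$U{\left(h \right)} = 4 + \sqrt{2} h^{\frac{5}{2}}$ ($U{\left(h \right)} = 4 + \sqrt{h + h} h^{2} = 4 + \sqrt{2 h} h^{2} = 4 + \sqrt{2} \sqrt{h} h^{2} = 4 + \sqrt{2} h^{\frac{5}{2}}$)
$\left(\left(\left(78 - -74\right) + S\right) - 1624\right) + U{\left(-22 \right)} = \left(\left(\left(78 - -74\right) + 1329\right) - 1624\right) + \left(4 + \sqrt{2} \left(-22\right)^{\frac{5}{2}}\right) = \left(\left(\left(78 + 74\right) + 1329\right) - 1624\right) + \left(4 + \sqrt{2} \cdot 484 i \sqrt{22}\right) = \left(\left(152 + 1329\right) - 1624\right) + \left(4 + 968 i \sqrt{11}\right) = \left(1481 - 1624\right) + \left(4 + 968 i \sqrt{11}\right) = -143 + \left(4 + 968 i \sqrt{11}\right) = -139 + 968 i \sqrt{11}$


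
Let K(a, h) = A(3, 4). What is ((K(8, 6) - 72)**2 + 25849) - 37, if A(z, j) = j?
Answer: 30436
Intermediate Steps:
K(a, h) = 4
((K(8, 6) - 72)**2 + 25849) - 37 = ((4 - 72)**2 + 25849) - 37 = ((-68)**2 + 25849) - 37 = (4624 + 25849) - 37 = 30473 - 37 = 30436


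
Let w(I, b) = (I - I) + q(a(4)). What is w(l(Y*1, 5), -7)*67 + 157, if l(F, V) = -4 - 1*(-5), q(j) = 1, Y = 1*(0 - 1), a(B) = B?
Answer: 224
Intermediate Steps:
Y = -1 (Y = 1*(-1) = -1)
l(F, V) = 1 (l(F, V) = -4 + 5 = 1)
w(I, b) = 1 (w(I, b) = (I - I) + 1 = 0 + 1 = 1)
w(l(Y*1, 5), -7)*67 + 157 = 1*67 + 157 = 67 + 157 = 224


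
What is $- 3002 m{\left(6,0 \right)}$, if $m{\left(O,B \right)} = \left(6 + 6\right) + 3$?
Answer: $-45030$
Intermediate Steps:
$m{\left(O,B \right)} = 15$ ($m{\left(O,B \right)} = 12 + 3 = 15$)
$- 3002 m{\left(6,0 \right)} = \left(-3002\right) 15 = -45030$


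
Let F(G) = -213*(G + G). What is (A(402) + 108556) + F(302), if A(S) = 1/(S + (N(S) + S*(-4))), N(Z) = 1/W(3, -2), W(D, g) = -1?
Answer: -24255873/1207 ≈ -20096.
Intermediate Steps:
F(G) = -426*G
N(Z) = -1 (N(Z) = 1/(-1) = -1)
A(S) = 1/(-1 - 3*S) (A(S) = 1/(S + (-1 + S*(-4))) = 1/(S + (-1 - 4*S)) = 1/(-1 - 3*S))
(A(402) + 108556) + F(302) = (-1/(1 + 3*402) + 108556) - 426*302 = (-1/(1 + 1206) + 108556) - 128652 = (-1/1207 + 108556) - 128652 = 131027091/1207 - 128652 = -24255873/1207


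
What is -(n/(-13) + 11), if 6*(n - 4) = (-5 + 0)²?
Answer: -809/78 ≈ -10.372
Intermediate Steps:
n = 49/6 (n = 4 + (-5 + 0)²/6 = 4 + (⅙)*(-5)² = 4 + (⅙)*25 = 4 + 25/6 = 49/6 ≈ 8.1667)
-(n/(-13) + 11) = -((49/6)/(-13) + 11) = -((49/6)*(-1/13) + 11) = -(-49/78 + 11) = -1*809/78 = -809/78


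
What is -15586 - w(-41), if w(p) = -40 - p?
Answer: -15587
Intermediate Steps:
-15586 - w(-41) = -15586 - (-40 - 1*(-41)) = -15586 - (-40 + 41) = -15586 - 1*1 = -15586 - 1 = -15587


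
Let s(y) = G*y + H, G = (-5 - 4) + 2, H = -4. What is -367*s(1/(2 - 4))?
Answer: 367/2 ≈ 183.50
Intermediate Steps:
G = -7 (G = -9 + 2 = -7)
s(y) = -4 - 7*y (s(y) = -7*y - 4 = -4 - 7*y)
-367*s(1/(2 - 4)) = -367*(-4 - 7/(2 - 4)) = -367*(-4 - 7/(-2)) = -367*(-4 - 7*(-1/2)) = -367*(-4 + 7/2) = -367*(-1/2) = 367/2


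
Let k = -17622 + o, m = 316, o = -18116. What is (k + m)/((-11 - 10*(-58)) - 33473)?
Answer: 17711/16452 ≈ 1.0765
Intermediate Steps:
k = -35738 (k = -17622 - 18116 = -35738)
(k + m)/((-11 - 10*(-58)) - 33473) = (-35738 + 316)/((-11 - 10*(-58)) - 33473) = -35422/((-11 + 580) - 33473) = -35422/(569 - 33473) = -35422/(-32904) = -35422*(-1/32904) = 17711/16452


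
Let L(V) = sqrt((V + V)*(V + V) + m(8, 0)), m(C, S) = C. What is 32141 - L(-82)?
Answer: 32141 - 2*sqrt(6726) ≈ 31977.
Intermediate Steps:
L(V) = sqrt(8 + 4*V**2) (L(V) = sqrt((V + V)*(V + V) + 8) = sqrt((2*V)*(2*V) + 8) = sqrt(4*V**2 + 8) = sqrt(8 + 4*V**2))
32141 - L(-82) = 32141 - 2*sqrt(2 + (-82)**2) = 32141 - 2*sqrt(2 + 6724) = 32141 - 2*sqrt(6726)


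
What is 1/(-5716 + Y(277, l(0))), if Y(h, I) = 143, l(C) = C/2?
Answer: -1/5573 ≈ -0.00017944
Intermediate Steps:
l(C) = C/2 (l(C) = C*(½) = C/2)
1/(-5716 + Y(277, l(0))) = 1/(-5716 + 143) = 1/(-5573) = -1/5573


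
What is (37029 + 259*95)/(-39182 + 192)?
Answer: -30817/19495 ≈ -1.5808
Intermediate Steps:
(37029 + 259*95)/(-39182 + 192) = (37029 + 24605)/(-38990) = 61634*(-1/38990) = -30817/19495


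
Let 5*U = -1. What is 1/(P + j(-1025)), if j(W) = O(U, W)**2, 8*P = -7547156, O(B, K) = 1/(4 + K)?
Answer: -2084882/1966866211947 ≈ -1.0600e-6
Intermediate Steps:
U = -1/5 (U = (1/5)*(-1) = -1/5 ≈ -0.20000)
P = -1886789/2 (P = (1/8)*(-7547156) = -1886789/2 ≈ -9.4339e+5)
j(W) = (4 + W)**(-2) (j(W) = (1/(4 + W))**2 = (4 + W)**(-2))
1/(P + j(-1025)) = 1/(-1886789/2 + (4 - 1025)**(-2)) = 1/(-1886789/2 + (-1021)**(-2)) = 1/(-1886789/2 + 1/1042441) = 1/(-1966866211947/2084882) = -2084882/1966866211947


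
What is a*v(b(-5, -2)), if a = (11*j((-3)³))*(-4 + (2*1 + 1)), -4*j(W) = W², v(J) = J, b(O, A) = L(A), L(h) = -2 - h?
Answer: 0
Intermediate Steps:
b(O, A) = -2 - A
j(W) = -W²/4
a = 8019/4 (a = (11*(-((-3)³)²/4))*(-4 + (2*1 + 1)) = (11*(-¼*(-27)²))*(-4 + (2 + 1)) = (11*(-¼*729))*(-4 + 3) = (11*(-729/4))*(-1) = -8019/4*(-1) = 8019/4 ≈ 2004.8)
a*v(b(-5, -2)) = 8019*(-2 - 1*(-2))/4 = 8019*(-2 + 2)/4 = (8019/4)*0 = 0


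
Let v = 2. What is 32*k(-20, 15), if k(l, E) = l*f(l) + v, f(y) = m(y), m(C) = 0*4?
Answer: 64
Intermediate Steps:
m(C) = 0
f(y) = 0
k(l, E) = 2 (k(l, E) = l*0 + 2 = 0 + 2 = 2)
32*k(-20, 15) = 32*2 = 64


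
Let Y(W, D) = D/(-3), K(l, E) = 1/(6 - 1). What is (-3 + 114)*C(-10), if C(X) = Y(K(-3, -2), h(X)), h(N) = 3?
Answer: -111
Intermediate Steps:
K(l, E) = 1/5
Y(W, D) = -D/3 (Y(W, D) = D*(-1/3) = -D/3)
C(X) = -1 (C(X) = -1/3*3 = -1)
(-3 + 114)*C(-10) = (-3 + 114)*(-1) = 111*(-1) = -111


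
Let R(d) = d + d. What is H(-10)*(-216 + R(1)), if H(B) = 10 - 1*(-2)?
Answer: -2568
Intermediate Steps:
R(d) = 2*d
H(B) = 12 (H(B) = 10 + 2 = 12)
H(-10)*(-216 + R(1)) = 12*(-216 + 2*1) = 12*(-216 + 2) = 12*(-214) = -2568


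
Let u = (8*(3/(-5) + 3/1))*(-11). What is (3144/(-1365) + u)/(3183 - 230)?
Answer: -97144/1343615 ≈ -0.072300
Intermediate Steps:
u = -1056/5 (u = (8*(3*(-1/5) + 3*1))*(-11) = (8*(-3/5 + 3))*(-11) = (8*(12/5))*(-11) = (96/5)*(-11) = -1056/5 ≈ -211.20)
(3144/(-1365) + u)/(3183 - 230) = (3144/(-1365) - 1056/5)/(3183 - 230) = (3144*(-1/1365) - 1056/5)/2953 = (-1048/455 - 1056/5)*(1/2953) = -97144/455*1/2953 = -97144/1343615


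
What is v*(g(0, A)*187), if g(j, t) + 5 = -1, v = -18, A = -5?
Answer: 20196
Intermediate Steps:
g(j, t) = -6 (g(j, t) = -5 - 1 = -6)
v*(g(0, A)*187) = -(-108)*187 = -18*(-1122) = 20196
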